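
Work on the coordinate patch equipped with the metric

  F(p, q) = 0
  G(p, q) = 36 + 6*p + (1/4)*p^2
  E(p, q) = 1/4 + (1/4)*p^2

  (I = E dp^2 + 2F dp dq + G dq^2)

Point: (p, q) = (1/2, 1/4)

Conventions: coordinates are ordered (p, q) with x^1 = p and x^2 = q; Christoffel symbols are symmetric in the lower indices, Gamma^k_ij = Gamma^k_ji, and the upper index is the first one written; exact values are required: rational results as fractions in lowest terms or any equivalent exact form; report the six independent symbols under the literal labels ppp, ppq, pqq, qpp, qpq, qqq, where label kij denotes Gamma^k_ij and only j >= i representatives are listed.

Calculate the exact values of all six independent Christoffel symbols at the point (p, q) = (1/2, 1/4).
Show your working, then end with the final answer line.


E = 5/16, F = 0, G = 625/16 at the point
E_p = 1/4, E_q = 0, F_p = 0, F_q = 0, G_p = 25/4, G_q = 0
EG - F^2 = 3125/256;  g^inv = (256/3125) * [[625/16, 0], [0, 5/16]]
first-kind symbols [ij,l] = (1/2)(d_i g_jl + d_j g_il - d_l g_ij): [pp,p] = E_p/2 = 1/8, [pp,q] = F_p - E_q/2 = 0, [pq,p] = E_q/2 = 0, [pq,q] = G_p/2 = 25/8, [qq,p] = F_q - G_p/2 = -25/8, [qq,q] = G_q/2 = 0
Gamma^p_ij = (G*[ij,p] - F*[ij,q])/(EG - F^2), Gamma^q_ij = (E*[ij,q] - F*[ij,p])/(EG - F^2)

Answer: Gamma_ppp = 2/5, Gamma_ppq = 0, Gamma_pqq = -10, Gamma_qpp = 0, Gamma_qpq = 2/25, Gamma_qqq = 0


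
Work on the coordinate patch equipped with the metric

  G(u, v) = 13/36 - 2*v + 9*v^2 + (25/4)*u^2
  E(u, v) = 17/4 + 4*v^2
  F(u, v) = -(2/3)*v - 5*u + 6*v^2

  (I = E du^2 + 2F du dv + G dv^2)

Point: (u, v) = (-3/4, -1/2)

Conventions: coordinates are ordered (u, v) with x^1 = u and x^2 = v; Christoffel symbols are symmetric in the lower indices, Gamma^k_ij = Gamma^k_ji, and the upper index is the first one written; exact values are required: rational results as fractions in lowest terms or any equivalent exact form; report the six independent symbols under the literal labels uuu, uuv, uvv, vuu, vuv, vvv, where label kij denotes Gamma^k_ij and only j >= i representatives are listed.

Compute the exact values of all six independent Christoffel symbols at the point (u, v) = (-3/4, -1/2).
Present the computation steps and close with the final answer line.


E = 21/4, F = 67/12, G = 4105/576 at the point
E_u = 0, E_v = -4, F_u = -5, F_v = -20/3, G_u = -75/8, G_v = -11
EG - F^2 = 14381/2304;  g^inv = (2304/14381) * [[4105/576, -67/12], [-67/12, 21/4]]
first-kind symbols [ij,l] = (1/2)(d_i g_jl + d_j g_il - d_l g_ij): [uu,u] = E_u/2 = 0, [uu,v] = F_u - E_v/2 = -3, [uv,u] = E_v/2 = -2, [uv,v] = G_u/2 = -75/16, [vv,u] = F_v - G_u/2 = -95/48, [vv,v] = G_v/2 = -11/2
Gamma^u_ij = (G*[ij,u] - F*[ij,v])/(EG - F^2), Gamma^v_ij = (E*[ij,v] - F*[ij,u])/(EG - F^2)

Answer: Gamma_uuu = 38592/14381, Gamma_uuv = 27460/14381, Gamma_uvv = 459049/172572, Gamma_vuu = -36288/14381, Gamma_vuv = -30972/14381, Gamma_vvv = -41068/14381


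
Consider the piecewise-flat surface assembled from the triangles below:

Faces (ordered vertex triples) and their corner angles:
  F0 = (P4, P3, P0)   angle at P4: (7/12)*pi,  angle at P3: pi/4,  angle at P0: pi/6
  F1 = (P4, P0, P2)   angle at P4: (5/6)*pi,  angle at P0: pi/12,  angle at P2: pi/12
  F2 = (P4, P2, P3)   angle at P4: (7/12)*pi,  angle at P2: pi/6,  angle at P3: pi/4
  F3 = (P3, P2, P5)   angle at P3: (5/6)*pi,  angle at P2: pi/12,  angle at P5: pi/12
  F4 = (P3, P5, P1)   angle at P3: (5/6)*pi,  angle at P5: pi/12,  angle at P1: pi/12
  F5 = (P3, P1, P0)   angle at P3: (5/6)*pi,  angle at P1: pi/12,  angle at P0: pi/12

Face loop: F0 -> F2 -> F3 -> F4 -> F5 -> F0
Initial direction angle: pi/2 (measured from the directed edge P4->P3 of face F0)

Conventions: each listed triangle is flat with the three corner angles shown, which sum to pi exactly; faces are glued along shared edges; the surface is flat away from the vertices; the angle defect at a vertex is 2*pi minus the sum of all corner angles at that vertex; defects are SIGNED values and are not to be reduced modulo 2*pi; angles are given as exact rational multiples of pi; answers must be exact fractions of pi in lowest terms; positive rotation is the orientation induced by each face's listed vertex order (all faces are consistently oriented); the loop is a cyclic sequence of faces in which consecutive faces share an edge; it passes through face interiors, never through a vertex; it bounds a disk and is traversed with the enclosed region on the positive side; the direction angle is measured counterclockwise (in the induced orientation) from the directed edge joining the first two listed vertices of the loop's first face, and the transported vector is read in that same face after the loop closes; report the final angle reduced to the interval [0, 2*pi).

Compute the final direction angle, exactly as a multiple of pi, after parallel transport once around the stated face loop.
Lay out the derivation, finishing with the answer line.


enclosed vertex P3: corner angles sum to 3*pi, defect = 2*pi - 3*pi = -pi
by Gauss-Bonnet the loop rotates the vector by the enclosed defect sum (positive orientation, mod 2*pi)
final angle = pi/2 - pi = (3/2)*pi (mod 2*pi)

Answer: final direction angle = (3/2)*pi


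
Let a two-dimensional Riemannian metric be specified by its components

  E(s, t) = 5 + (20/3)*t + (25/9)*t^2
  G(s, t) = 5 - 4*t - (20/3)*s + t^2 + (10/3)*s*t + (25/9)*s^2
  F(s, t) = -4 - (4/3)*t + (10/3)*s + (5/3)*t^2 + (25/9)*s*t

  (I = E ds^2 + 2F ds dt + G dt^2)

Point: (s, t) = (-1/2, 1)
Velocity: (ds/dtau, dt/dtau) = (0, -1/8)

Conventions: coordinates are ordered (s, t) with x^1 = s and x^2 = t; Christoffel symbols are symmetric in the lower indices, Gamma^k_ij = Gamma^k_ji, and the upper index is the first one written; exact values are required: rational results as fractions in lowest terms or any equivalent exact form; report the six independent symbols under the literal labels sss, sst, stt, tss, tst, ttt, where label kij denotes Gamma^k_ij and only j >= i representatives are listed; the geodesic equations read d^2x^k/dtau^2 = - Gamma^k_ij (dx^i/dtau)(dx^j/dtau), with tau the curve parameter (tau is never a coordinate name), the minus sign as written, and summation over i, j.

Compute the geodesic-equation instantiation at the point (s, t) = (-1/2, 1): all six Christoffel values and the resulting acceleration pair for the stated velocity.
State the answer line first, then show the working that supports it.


Answer: Gamma_sss = 0, Gamma_sst = 220/641, Gamma_stt = 132/641, Gamma_tss = 0, Gamma_tst = -110/641, Gamma_ttt = -66/641; accelerations (d^2s/dtau^2, d^2t/dtau^2) = (-33/10256, 33/20512)

E = 130/9, F = -121/18, G = 157/36 at the point
E_s = 0, E_t = 110/9, F_s = 55/9, F_t = 11/18, G_s = -55/9, G_t = -11/3
EG - F^2 = 641/36;  g^inv = (36/641) * [[157/36, 121/18], [121/18, 130/9]]
first-kind symbols [ij,l] = (1/2)(d_i g_jl + d_j g_il - d_l g_ij): [ss,s] = E_s/2 = 0, [ss,t] = F_s - E_t/2 = 0, [st,s] = E_t/2 = 55/9, [st,t] = G_s/2 = -55/18, [tt,s] = F_t - G_s/2 = 11/3, [tt,t] = G_t/2 = -11/6
Gamma^s_ij = (G*[ij,s] - F*[ij,t])/(EG - F^2), Gamma^t_ij = (E*[ij,t] - F*[ij,s])/(EG - F^2)
Gamma_sss = 0, Gamma_sst = 220/641, Gamma_stt = 132/641, Gamma_tss = 0, Gamma_tst = -110/641, Gamma_ttt = -66/641
d^2s/dtau^2 = -(Gamma_sss*(0)^2 + 2*Gamma_sst*(0)*(-1/8) + Gamma_stt*(-1/8)^2) = -33/10256
d^2t/dtau^2 = -(Gamma_tss*(0)^2 + 2*Gamma_tst*(0)*(-1/8) + Gamma_ttt*(-1/8)^2) = 33/20512


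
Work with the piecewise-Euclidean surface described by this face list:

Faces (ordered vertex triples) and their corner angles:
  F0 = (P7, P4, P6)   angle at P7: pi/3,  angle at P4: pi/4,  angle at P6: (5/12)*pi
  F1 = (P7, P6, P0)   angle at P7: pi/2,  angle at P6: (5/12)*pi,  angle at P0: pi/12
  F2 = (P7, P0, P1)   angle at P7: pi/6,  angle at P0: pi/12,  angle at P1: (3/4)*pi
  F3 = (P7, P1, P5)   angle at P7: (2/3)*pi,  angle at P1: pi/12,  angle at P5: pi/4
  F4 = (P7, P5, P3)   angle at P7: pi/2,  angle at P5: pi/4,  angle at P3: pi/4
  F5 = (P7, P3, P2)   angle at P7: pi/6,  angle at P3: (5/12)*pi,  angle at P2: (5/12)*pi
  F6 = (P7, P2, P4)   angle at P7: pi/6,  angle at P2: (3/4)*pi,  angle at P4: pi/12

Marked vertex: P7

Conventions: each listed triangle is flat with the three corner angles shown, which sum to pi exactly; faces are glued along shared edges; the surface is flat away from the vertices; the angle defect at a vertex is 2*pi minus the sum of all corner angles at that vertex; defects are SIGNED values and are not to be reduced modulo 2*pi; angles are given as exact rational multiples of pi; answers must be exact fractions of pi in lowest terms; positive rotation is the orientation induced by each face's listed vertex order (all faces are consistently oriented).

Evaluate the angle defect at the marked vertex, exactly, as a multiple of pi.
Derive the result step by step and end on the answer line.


Sum of corner angles at P7: (5/2)*pi
defect = 2*pi - (5/2)*pi

Answer: defect(P7) = -pi/2


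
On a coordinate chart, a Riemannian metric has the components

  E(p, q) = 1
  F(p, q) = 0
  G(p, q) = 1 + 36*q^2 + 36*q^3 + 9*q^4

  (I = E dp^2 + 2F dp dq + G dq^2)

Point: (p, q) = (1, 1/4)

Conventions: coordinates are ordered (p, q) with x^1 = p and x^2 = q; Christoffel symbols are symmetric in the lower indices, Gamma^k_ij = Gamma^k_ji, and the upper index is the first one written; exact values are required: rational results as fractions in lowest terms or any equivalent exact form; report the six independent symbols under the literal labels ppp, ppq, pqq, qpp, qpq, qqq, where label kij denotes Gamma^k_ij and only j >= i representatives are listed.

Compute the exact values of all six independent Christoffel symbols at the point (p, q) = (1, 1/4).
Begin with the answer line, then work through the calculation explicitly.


Answer: Gamma_ppp = 0, Gamma_ppq = 0, Gamma_pqq = 0, Gamma_qpp = 0, Gamma_qpq = 0, Gamma_qqq = 648/197

E = 1, F = 0, G = 985/256 at the point
E_p = 0, E_q = 0, F_p = 0, F_q = 0, G_p = 0, G_q = 405/16
EG - F^2 = 985/256;  g^inv = (256/985) * [[985/256, 0], [0, 1]]
first-kind symbols [ij,l] = (1/2)(d_i g_jl + d_j g_il - d_l g_ij): [pp,p] = E_p/2 = 0, [pp,q] = F_p - E_q/2 = 0, [pq,p] = E_q/2 = 0, [pq,q] = G_p/2 = 0, [qq,p] = F_q - G_p/2 = 0, [qq,q] = G_q/2 = 405/32
Gamma^p_ij = (G*[ij,p] - F*[ij,q])/(EG - F^2), Gamma^q_ij = (E*[ij,q] - F*[ij,p])/(EG - F^2)


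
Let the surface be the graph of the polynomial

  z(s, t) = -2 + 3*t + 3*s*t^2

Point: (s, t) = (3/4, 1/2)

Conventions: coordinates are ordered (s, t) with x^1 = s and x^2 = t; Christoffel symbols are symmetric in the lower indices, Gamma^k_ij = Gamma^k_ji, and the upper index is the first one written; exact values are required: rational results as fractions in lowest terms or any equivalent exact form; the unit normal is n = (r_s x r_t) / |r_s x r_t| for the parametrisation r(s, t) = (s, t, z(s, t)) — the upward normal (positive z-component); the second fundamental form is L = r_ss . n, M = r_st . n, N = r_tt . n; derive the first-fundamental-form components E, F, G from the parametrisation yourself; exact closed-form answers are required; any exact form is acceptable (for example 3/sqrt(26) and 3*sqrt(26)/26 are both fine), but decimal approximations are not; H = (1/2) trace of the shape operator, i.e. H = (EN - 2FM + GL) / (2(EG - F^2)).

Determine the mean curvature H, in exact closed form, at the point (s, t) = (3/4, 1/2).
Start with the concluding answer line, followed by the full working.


Answer: H = -531*sqrt(466)/217156

z_s = 3/4, z_t = 21/4, z_ss = 0, z_st = 3, z_tt = 9/2
E = 25/16, F = 63/16, G = 457/16; answer radicand W^2 = 233/8
unnormalised second-form numerators: l = 0, m = 3, n = 9/2; L = l/sqrt(233/8), and similarly M = m/sqrt(W^2), N = n/sqrt(W^2)
H = (E*n - 2*F*m + G*l) / (2*(EG - F^2)*sqrt(W^2)); E*n - 2*F*m + G*l = -531/32, EG - F^2 = 233/8, so H = (-531/1864)/sqrt(233/8)


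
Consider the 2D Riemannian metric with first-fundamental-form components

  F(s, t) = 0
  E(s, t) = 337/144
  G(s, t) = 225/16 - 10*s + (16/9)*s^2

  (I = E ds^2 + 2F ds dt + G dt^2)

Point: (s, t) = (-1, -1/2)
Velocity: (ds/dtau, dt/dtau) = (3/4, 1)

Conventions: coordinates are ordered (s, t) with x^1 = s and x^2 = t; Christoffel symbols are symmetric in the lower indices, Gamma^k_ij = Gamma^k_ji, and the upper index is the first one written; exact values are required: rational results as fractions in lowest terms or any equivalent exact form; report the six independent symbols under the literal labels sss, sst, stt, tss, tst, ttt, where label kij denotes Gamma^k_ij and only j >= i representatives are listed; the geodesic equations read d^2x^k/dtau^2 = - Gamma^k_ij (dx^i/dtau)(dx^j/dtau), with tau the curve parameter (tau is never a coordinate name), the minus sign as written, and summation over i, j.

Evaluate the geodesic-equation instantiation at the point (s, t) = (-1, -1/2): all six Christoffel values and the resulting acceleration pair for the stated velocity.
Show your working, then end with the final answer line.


E = 337/144, F = 0, G = 3721/144 at the point
E_s = 0, E_t = 0, F_s = 0, F_t = 0, G_s = -122/9, G_t = 0
EG - F^2 = 1253977/20736;  g^inv = (20736/1253977) * [[3721/144, 0], [0, 337/144]]
first-kind symbols [ij,l] = (1/2)(d_i g_jl + d_j g_il - d_l g_ij): [ss,s] = E_s/2 = 0, [ss,t] = F_s - E_t/2 = 0, [st,s] = E_t/2 = 0, [st,t] = G_s/2 = -61/9, [tt,s] = F_t - G_s/2 = 61/9, [tt,t] = G_t/2 = 0
Gamma^s_ij = (G*[ij,s] - F*[ij,t])/(EG - F^2), Gamma^t_ij = (E*[ij,t] - F*[ij,s])/(EG - F^2)
Gamma_sss = 0, Gamma_sst = 0, Gamma_stt = 976/337, Gamma_tss = 0, Gamma_tst = -16/61, Gamma_ttt = 0
d^2s/dtau^2 = -(Gamma_sss*(3/4)^2 + 2*Gamma_sst*(3/4)*(1) + Gamma_stt*(1)^2) = -976/337
d^2t/dtau^2 = -(Gamma_tss*(3/4)^2 + 2*Gamma_tst*(3/4)*(1) + Gamma_ttt*(1)^2) = 24/61

Answer: Gamma_sss = 0, Gamma_sst = 0, Gamma_stt = 976/337, Gamma_tss = 0, Gamma_tst = -16/61, Gamma_ttt = 0; accelerations (d^2s/dtau^2, d^2t/dtau^2) = (-976/337, 24/61)


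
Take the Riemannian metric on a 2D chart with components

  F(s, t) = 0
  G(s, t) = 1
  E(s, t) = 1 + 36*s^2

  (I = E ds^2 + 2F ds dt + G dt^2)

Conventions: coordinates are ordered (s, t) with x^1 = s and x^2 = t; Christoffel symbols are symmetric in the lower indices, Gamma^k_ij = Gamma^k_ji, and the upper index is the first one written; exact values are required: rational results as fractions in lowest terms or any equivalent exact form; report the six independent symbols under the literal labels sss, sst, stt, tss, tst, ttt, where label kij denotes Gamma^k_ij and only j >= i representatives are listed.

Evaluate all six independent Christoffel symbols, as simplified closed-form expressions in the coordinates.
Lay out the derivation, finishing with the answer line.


E = 1 + 36*s^2; F = 0; G = 1
Gamma^k_ij = (1/2) g^{kl} (d_i g_jl + d_j g_il - d_l g_ij), with g^inv = (1/(EG-F^2)) [[G, -F], [-F, E]]
first partials: E_s = 72*s, E_t = 0, F_s = 0, F_t = 0, G_s = 0, G_t = 0
D = EG - F^2 = 1 + 36*s^2
expanded: Gamma^s_ss = (G E_s - 2F F_s + F E_t)/(2D), Gamma^s_st = (G E_t - F G_s)/(2D), Gamma^s_tt = (2G F_t - G G_s - F G_t)/(2D), Gamma^t_ss = (2E F_s - E E_t - F E_s)/(2D), Gamma^t_st = (E G_s - F E_t)/(2D), Gamma^t_tt = (E G_t - 2F F_t + F G_s)/(2D); substitute and cancel common factors

Answer: Gamma_sss = 36*s/(36*s^2 + 1), Gamma_sst = 0, Gamma_stt = 0, Gamma_tss = 0, Gamma_tst = 0, Gamma_ttt = 0


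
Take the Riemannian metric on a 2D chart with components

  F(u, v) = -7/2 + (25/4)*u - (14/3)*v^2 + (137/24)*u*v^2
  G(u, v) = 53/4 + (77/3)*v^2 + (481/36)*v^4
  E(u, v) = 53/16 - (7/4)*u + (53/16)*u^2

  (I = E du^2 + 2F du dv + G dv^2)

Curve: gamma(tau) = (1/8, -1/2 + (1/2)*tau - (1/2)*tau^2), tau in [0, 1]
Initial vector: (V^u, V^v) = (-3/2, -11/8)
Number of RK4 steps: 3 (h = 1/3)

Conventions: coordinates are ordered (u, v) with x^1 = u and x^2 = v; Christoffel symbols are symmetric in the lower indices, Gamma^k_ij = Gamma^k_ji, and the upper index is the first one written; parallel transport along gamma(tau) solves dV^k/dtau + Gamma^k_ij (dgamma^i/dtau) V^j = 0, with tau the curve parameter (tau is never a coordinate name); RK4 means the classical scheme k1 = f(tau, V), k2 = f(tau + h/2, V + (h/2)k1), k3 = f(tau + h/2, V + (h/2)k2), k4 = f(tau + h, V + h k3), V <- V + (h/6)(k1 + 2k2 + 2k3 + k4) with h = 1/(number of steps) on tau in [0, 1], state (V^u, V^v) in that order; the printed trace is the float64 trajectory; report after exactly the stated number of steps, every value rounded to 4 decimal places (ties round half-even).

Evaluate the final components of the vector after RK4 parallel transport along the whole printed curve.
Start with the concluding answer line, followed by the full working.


Answer: V^u = -1.5000, V^v = -1.3750

gamma'(tau) = (0, 1/2 - tau); f(tau, V)^k = -Gamma^k_ij(gamma(tau)) gamma'^i(tau) V^j; h = 1/3; intermediate values shown to 6 dp
curve data and Christoffel symbols at the stage parameters:
  tau = 0.000000: gamma = (0.125000, -0.500000), gamma' = (0.000000, 0.500000); Gamma_uuu = 0.374592, Gamma_uuv = 0.000000, Gamma_uvv = 0.415594, Gamma_vuu = 0.442192, Gamma_vuv = 0.000000, Gamma_vvv = -0.713744
  tau = 0.166667: gamma = (0.125000, -0.430556), gamma' = (0.000000, 0.333333); Gamma_uuu = 0.361937, Gamma_uuv = 0.000000, Gamma_uvv = 0.375937, Gamma_vuu = 0.463387, Gamma_vuv = 0.000000, Gamma_vvv = -0.643639
  tau = 0.333333: gamma = (0.125000, -0.388889), gamma' = (0.000000, 0.166667); Gamma_uuu = 0.354726, Gamma_uuv = 0.000000, Gamma_uvv = 0.348844, Gamma_vuu = 0.475406, Gamma_vuv = 0.000000, Gamma_vvv = -0.596201
  tau = 0.500000: gamma = (0.125000, -0.375000), gamma' = (0.000000, 0.000000); Gamma_uuu = 0.352405, Gamma_uuv = 0.000000, Gamma_uvv = 0.339266, Gamma_vuu = 0.479265, Gamma_vuv = 0.000000, Gamma_vvv = -0.579504
  tau = 0.666667: gamma = (0.125000, -0.388889), gamma' = (0.000000, -0.166667); Gamma_uuu = 0.354726, Gamma_uuv = 0.000000, Gamma_uvv = 0.348844, Gamma_vuu = 0.475406, Gamma_vuv = 0.000000, Gamma_vvv = -0.596201
  tau = 0.833333: gamma = (0.125000, -0.430556), gamma' = (0.000000, -0.333333); Gamma_uuu = 0.361937, Gamma_uuv = 0.000000, Gamma_uvv = 0.375937, Gamma_vuu = 0.463387, Gamma_vuv = 0.000000, Gamma_vvv = -0.643639
  tau = 1.000000: gamma = (0.125000, -0.500000), gamma' = (0.000000, -0.500000); Gamma_uuu = 0.374592, Gamma_uuv = 0.000000, Gamma_uvv = 0.415594, Gamma_vuu = 0.442192, Gamma_vuv = 0.000000, Gamma_vvv = -0.713744
step 0: V^u = -1.5000, V^v = -1.3750
step 1: k1 = (0.285721, -0.490699), k2 = (0.182553, -0.312547), k3 = (0.178832, -0.306177), k4 = (0.085877, -0.146771); V <- V + (h/6)(k1 + 2k2 + 2k3 + k4): V^u = -1.4392, V^v = -1.4792
step 2: k1 = (0.085999, -0.146980), k2 = (0.000000, 0.000000), k3 = (0.000000, 0.000000), k4 = (-0.085999, 0.146980); V <- V + (h/6)(k1 + 2k2 + 2k3 + k4): V^u = -1.4392, V^v = -1.4792
step 3: k1 = (-0.085999, 0.146980), k2 = (-0.182288, 0.312093), k3 = (-0.178839, 0.306189), k4 = (-0.286157, 0.491448); V <- V + (h/6)(k1 + 2k2 + 2k3 + k4): V^u = -1.5000, V^v = -1.3750


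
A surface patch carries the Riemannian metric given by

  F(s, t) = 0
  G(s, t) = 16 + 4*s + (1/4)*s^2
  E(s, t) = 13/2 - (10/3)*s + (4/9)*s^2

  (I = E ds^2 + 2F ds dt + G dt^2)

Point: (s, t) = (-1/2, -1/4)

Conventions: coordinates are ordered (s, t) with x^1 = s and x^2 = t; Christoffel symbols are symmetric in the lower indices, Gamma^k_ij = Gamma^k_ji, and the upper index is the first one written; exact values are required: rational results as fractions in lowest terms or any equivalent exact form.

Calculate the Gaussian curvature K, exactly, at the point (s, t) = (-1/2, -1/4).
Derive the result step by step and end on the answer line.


E = 149/18, F = 0, G = 225/16, EG - F^2 = 3725/32 at the point
E_s = -34/9, E_t = 0, F_s = 0, F_t = 0, G_s = 15/4, G_t = 0
E_tt = 0, F_st = 0, G_ss = 1/2
By Brioschi, K is (det M1 - det M2) divided by (EG - F^2) squared.
M1 = [[-E_tt/2 + F_st - G_ss/2, E_s/2, F_s - E_t/2], [F_t - G_s/2, E, F], [G_t/2, F, G]] = [[-1/4, -17/9, 0], [-15/8, 149/18, 0], [0, 0, 225/16]]; det M1 = -2525/32
M2 = [[0, E_t/2, G_s/2], [E_t/2, E, F], [G_s/2, F, G]] = [[0, 0, 15/8], [0, 149/18, 0], [15/8, 0, 225/16]]; det M2 = -3725/128
det M1 - det M2 = -6375/128; K = -6375/128 / (3725/32)^2 = -408/111005

Answer: K = -408/111005


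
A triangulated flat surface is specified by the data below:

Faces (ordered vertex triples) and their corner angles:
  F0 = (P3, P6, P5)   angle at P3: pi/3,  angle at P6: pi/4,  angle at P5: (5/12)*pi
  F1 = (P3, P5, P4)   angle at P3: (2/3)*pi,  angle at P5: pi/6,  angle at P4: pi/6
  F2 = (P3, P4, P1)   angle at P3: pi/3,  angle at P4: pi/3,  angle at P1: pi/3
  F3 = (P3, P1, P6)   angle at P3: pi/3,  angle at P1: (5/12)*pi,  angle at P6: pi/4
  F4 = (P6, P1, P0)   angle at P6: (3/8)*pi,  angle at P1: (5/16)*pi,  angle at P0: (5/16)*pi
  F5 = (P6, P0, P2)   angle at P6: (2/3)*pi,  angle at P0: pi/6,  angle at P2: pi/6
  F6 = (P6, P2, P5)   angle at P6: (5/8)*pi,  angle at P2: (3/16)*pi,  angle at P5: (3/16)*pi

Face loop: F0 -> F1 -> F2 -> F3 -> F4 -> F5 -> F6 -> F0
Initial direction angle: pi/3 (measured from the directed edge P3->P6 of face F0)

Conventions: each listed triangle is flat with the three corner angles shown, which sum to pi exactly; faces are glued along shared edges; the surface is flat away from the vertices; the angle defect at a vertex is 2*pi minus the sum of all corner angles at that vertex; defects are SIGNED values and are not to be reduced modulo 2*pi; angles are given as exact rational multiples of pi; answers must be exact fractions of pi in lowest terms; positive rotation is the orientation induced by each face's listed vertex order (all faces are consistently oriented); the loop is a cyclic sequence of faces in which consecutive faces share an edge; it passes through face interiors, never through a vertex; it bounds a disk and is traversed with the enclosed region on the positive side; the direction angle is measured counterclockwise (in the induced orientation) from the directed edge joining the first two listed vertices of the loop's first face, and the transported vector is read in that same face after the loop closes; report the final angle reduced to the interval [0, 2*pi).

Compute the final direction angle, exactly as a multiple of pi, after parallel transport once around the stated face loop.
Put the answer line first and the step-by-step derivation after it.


Answer: final direction angle = pi/2

enclosed vertex P3: corner angles sum to (5/3)*pi, defect = 2*pi - (5/3)*pi = pi/3
enclosed vertex P6: corner angles sum to (13/6)*pi, defect = 2*pi - (13/6)*pi = -pi/6
the final direction is the initial angle plus the enclosed defects, taken mod 2*pi in the induced orientation
final angle = pi/3 + pi/6 = pi/2 (mod 2*pi)


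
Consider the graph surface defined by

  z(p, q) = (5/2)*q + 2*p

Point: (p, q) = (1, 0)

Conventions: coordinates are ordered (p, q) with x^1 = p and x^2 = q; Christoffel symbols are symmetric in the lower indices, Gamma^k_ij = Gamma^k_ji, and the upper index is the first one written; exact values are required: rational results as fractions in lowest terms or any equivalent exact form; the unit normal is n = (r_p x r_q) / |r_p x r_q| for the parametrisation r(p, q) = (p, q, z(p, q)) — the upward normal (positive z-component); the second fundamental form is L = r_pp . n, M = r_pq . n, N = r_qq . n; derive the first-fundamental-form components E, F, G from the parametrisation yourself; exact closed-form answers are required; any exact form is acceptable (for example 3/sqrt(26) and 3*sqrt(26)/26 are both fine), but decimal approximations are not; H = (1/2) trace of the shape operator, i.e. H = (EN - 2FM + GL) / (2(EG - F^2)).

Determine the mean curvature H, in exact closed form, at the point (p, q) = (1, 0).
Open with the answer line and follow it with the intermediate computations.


Answer: H = 0

z_p = 2, z_q = 5/2, z_pp = 0, z_pq = 0, z_qq = 0
E = 5, F = 5, G = 29/4; answer radicand W^2 = 45/4
unnormalised second-form numerators: l = 0, m = 0, n = 0; L = l/sqrt(45/4), and similarly M = m/sqrt(W^2), N = n/sqrt(W^2)
H = (E*n - 2*F*m + G*l) / (2*(EG - F^2)*sqrt(W^2)); E*n - 2*F*m + G*l = 0, EG - F^2 = 45/4, so H = (0)/sqrt(45/4)


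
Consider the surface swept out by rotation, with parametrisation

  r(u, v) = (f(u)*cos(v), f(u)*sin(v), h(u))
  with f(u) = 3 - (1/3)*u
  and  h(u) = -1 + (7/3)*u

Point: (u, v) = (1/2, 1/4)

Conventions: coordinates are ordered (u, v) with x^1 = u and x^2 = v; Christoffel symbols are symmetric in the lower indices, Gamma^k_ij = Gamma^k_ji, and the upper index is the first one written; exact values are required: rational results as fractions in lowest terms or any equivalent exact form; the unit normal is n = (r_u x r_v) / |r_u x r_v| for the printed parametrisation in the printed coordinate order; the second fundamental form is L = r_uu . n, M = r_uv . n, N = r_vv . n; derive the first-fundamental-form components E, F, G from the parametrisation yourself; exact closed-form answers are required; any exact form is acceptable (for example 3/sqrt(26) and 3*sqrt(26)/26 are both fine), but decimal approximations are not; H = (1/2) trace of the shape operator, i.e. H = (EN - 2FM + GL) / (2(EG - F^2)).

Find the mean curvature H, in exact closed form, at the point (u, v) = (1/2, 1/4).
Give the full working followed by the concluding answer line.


f = 17/6, f' = -1/3, f'' = 0, h' = 7/3, h'' = 0
E = 50/9, F = 0, G = 289/36; answer radicand W^2 = 50/9
unnormalised second-form numerators: l = 0, m = 0, n = 119/18; L = l/sqrt(50/9), and similarly M = m/sqrt(W^2), N = n/sqrt(W^2)
H = (E*n - 2*F*m + G*l) / (2*(EG - F^2)*sqrt(W^2)); E*n - 2*F*m + G*l = 2975/81, EG - F^2 = 7225/162, so H = (7/17)/sqrt(50/9)

Answer: H = 21*sqrt(2)/170


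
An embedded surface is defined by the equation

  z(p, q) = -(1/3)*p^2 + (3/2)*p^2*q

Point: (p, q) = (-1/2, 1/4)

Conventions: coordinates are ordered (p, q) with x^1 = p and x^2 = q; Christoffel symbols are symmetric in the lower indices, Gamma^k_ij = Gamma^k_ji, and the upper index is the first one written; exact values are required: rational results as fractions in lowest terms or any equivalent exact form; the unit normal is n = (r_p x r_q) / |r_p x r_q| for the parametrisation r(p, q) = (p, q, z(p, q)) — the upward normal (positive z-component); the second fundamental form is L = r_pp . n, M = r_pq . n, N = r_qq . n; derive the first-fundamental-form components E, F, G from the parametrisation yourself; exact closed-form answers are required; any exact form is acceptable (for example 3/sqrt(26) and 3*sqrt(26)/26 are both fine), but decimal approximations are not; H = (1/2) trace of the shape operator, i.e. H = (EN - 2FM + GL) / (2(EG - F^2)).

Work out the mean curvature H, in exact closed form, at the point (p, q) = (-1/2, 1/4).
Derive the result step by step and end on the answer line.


z_p = -1/24, z_q = 3/8, z_pp = 1/12, z_pq = -3/2, z_qq = 0
E = 577/576, F = -1/64, G = 73/64; answer radicand W^2 = 329/288
unnormalised second-form numerators: l = 1/12, m = -3/2, n = 0; L = l/sqrt(329/288), and similarly M = m/sqrt(W^2), N = n/sqrt(W^2)
H = (E*n - 2*F*m + G*l) / (2*(EG - F^2)*sqrt(W^2)); E*n - 2*F*m + G*l = 37/768, EG - F^2 = 329/288, so H = (111/5264)/sqrt(329/288)

Answer: H = 333*sqrt(658)/432964


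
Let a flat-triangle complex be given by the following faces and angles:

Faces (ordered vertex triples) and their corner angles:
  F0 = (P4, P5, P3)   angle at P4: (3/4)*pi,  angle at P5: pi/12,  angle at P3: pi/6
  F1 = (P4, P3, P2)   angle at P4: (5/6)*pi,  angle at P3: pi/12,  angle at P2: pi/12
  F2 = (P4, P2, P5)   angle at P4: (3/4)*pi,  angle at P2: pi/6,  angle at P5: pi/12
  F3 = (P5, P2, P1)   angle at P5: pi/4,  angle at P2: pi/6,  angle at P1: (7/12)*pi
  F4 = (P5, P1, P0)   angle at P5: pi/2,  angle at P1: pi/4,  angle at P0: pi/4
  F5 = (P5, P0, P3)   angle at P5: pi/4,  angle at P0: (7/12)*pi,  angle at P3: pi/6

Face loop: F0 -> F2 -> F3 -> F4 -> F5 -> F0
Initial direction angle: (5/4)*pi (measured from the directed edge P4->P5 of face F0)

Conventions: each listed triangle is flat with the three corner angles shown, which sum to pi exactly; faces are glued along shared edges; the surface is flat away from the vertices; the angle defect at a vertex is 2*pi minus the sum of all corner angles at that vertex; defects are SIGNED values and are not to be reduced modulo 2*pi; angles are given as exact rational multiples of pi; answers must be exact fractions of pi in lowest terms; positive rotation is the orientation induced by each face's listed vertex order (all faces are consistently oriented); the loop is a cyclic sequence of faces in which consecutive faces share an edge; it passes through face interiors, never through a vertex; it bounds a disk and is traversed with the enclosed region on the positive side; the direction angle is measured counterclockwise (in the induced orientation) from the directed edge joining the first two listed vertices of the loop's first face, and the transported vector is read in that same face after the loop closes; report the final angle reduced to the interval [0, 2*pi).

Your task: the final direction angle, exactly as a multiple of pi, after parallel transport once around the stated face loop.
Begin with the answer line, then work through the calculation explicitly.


Answer: final direction angle = pi/12

enclosed vertex P5: corner angles sum to (7/6)*pi, defect = 2*pi - (7/6)*pi = (5/6)*pi
transport around the loop rotates by the sum of enclosed defects; add to the initial angle mod 2*pi
final angle = (5/4)*pi + (5/6)*pi = pi/12 (mod 2*pi)


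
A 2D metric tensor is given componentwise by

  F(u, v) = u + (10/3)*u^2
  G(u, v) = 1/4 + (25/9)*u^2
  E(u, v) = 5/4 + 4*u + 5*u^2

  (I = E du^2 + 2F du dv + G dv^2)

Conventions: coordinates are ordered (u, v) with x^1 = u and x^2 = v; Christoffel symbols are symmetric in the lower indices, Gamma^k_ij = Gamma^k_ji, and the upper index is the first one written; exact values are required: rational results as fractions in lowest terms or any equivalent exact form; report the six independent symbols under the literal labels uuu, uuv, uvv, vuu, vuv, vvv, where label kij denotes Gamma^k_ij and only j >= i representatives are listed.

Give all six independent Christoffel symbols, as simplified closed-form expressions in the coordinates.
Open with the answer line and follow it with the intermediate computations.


Answer: Gamma_uuu = (-1200*u^3 - 640*u^2 + 36*u + 72)/(400*u^4 + 640*u^3 + 536*u^2 + 144*u + 45), Gamma_uuv = (-4000*u^3 - 1200*u^2)/(1200*u^4 + 1920*u^3 + 1608*u^2 + 432*u + 135), Gamma_uvv = (-10000*u^3 - 900*u)/(3600*u^4 + 5760*u^3 + 4824*u^2 + 1296*u + 405), Gamma_vuu = (2400*u^3 + 2880*u^2 + 1488*u + 180)/(400*u^4 + 640*u^3 + 536*u^2 + 144*u + 45), Gamma_vuv = (2000*u^3 + 1600*u^2 + 500*u)/(400*u^4 + 640*u^3 + 536*u^2 + 144*u + 45), Gamma_vvv = (4000*u^3 + 1200*u^2)/(1200*u^4 + 1920*u^3 + 1608*u^2 + 432*u + 135)

E = 5/4 + 4*u + 5*u^2; F = u + (10/3)*u^2; G = 1/4 + (25/9)*u^2
Gamma^k_ij = (1/2) g^{kl} (d_i g_jl + d_j g_il - d_l g_ij), with g^inv = (1/(EG-F^2)) [[G, -F], [-F, E]]
first partials: E_u = 4 + 10*u, E_v = 0, F_u = 1 + (20/3)*u, F_v = 0, G_u = (50/9)*u, G_v = 0
D = EG - F^2 = 5/16 + u + (67/18)*u^2 + (40/9)*u^3 + (25/9)*u^4
expanded: Gamma^u_uu = (G E_u - 2F F_u + F E_v)/(2D), Gamma^u_uv = (G E_v - F G_u)/(2D), Gamma^u_vv = (2G F_v - G G_u - F G_v)/(2D), Gamma^v_uu = (2E F_u - E E_v - F E_u)/(2D), Gamma^v_uv = (E G_u - F E_v)/(2D), Gamma^v_vv = (E G_v - 2F F_v + F G_u)/(2D); substitute and cancel common factors


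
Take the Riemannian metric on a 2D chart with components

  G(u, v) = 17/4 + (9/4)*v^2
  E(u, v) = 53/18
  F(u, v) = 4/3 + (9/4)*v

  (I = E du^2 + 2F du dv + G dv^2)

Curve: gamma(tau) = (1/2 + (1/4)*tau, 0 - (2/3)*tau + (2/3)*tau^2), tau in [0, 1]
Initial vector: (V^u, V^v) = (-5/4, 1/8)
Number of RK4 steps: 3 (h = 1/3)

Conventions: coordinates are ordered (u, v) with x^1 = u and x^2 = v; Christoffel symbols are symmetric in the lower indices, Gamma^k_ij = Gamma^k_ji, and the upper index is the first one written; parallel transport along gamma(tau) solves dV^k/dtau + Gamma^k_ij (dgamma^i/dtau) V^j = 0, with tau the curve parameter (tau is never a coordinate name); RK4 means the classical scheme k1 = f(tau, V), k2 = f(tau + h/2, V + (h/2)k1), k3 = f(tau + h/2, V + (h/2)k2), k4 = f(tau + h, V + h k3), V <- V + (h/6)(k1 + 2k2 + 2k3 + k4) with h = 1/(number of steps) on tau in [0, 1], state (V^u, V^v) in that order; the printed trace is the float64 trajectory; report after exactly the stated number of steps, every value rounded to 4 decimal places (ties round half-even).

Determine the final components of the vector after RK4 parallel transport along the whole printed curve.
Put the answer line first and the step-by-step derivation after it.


Answer: V^u = -1.2500, V^v = 0.1250

gamma'(tau) = (1/4, -2/3 + (4/3)*tau); f(tau, V)^k = -Gamma^k_ij(gamma(tau)) gamma'^i(tau) V^j; h = 1/3; intermediate values shown to 6 dp
curve data and Christoffel symbols at the stage parameters:
  tau = 0.000000: gamma = (0.500000, 0.000000), gamma' = (0.250000, -0.666667); Gamma_uuu = 0.000000, Gamma_uuv = 0.000000, Gamma_uvv = 0.890686, Gamma_vuu = 0.000000, Gamma_vuv = 0.000000, Gamma_vvv = -0.279431
  tau = 0.166667: gamma = (0.541667, -0.092593), gamma' = (0.250000, -0.444444); Gamma_uuu = 0.000000, Gamma_uuv = 0.000000, Gamma_uvv = 0.870431, Gamma_vuu = 0.000000, Gamma_vuv = 0.000000, Gamma_vvv = -0.278165
  tau = 0.333333: gamma = (0.583333, -0.148148), gamma' = (0.250000, -0.222222); Gamma_uuu = 0.000000, Gamma_uuv = 0.000000, Gamma_uvv = 0.858281, Gamma_vuu = 0.000000, Gamma_vuv = 0.000000, Gamma_vvv = -0.277159
  tau = 0.500000: gamma = (0.625000, -0.166667), gamma' = (0.250000, 0.000000); Gamma_uuu = 0.000000, Gamma_uuv = 0.000000, Gamma_uvv = 0.854237, Gamma_vuu = 0.000000, Gamma_vuv = 0.000000, Gamma_vvv = -0.276787
  tau = 0.666667: gamma = (0.666667, -0.148148), gamma' = (0.250000, 0.222222); Gamma_uuu = 0.000000, Gamma_uuv = 0.000000, Gamma_uvv = 0.858281, Gamma_vuu = 0.000000, Gamma_vuv = 0.000000, Gamma_vvv = -0.277159
  tau = 0.833333: gamma = (0.708333, -0.092593), gamma' = (0.250000, 0.444444); Gamma_uuu = 0.000000, Gamma_uuv = 0.000000, Gamma_uvv = 0.870431, Gamma_vuu = 0.000000, Gamma_vuv = 0.000000, Gamma_vvv = -0.278165
  tau = 1.000000: gamma = (0.750000, 0.000000), gamma' = (0.250000, 0.666667); Gamma_uuu = 0.000000, Gamma_uuv = 0.000000, Gamma_uvv = 0.890686, Gamma_vuu = 0.000000, Gamma_vuv = 0.000000, Gamma_vvv = -0.279431
step 0: V^u = -1.2500, V^v = 0.1250
step 1: k1 = (0.074224, -0.023286), k2 = (0.046856, -0.014974), k3 = (0.047392, -0.015145), k4 = (0.022878, -0.007388); V <- V + (h/6)(k1 + 2k2 + 2k3 + k4): V^u = -1.2341, V^v = 0.1199
step 2: k1 = (0.022878, -0.007388), k2 = (0.000000, 0.000000), k3 = (0.000000, 0.000000), k4 = (-0.022878, 0.007388); V <- V + (h/6)(k1 + 2k2 + 2k3 + k4): V^u = -1.2341, V^v = 0.1199
step 3: k1 = (-0.022878, 0.007388), k2 = (-0.046880, 0.014981), k3 = (-0.047369, 0.015138), k4 = (-0.074221, 0.023285); V <- V + (h/6)(k1 + 2k2 + 2k3 + k4): V^u = -1.2500, V^v = 0.1250


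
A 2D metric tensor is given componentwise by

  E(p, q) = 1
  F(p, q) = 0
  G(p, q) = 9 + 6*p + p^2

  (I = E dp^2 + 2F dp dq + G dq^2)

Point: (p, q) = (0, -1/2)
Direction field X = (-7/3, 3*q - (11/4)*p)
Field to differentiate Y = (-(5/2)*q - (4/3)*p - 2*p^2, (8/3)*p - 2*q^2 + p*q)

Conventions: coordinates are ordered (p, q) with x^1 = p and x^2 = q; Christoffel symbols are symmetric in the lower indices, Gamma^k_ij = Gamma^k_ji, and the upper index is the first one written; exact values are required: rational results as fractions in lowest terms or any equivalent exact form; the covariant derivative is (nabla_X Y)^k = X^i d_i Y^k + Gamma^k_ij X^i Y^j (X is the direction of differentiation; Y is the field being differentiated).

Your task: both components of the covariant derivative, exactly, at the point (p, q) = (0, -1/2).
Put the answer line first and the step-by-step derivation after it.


Answer: (nabla_X Y)^p = 83/18, (nabla_X Y)^q = -199/24

E = 1, F = 0, G = 9 at the point
E_p = 0, E_q = 0, F_p = 0, F_q = 0, G_p = 6, G_q = 0
EG - F^2 = 9;  g^inv = (1/9) * [[9, 0], [0, 1]]
first-kind symbols [ij,l] = (1/2)(d_i g_jl + d_j g_il - d_l g_ij): [pp,p] = E_p/2 = 0, [pp,q] = F_p - E_q/2 = 0, [pq,p] = E_q/2 = 0, [pq,q] = G_p/2 = 3, [qq,p] = F_q - G_p/2 = -3, [qq,q] = G_q/2 = 0
Gamma^p_ij = (G*[ij,p] - F*[ij,q])/(EG - F^2), Gamma^q_ij = (E*[ij,q] - F*[ij,p])/(EG - F^2)
Gamma_ppp = 0, Gamma_ppq = 0, Gamma_pqq = -3, Gamma_qpp = 0, Gamma_qpq = 1/3, Gamma_qqq = 0
X = (-7/3, -3/2), Y = (5/4, -1/2) at the point


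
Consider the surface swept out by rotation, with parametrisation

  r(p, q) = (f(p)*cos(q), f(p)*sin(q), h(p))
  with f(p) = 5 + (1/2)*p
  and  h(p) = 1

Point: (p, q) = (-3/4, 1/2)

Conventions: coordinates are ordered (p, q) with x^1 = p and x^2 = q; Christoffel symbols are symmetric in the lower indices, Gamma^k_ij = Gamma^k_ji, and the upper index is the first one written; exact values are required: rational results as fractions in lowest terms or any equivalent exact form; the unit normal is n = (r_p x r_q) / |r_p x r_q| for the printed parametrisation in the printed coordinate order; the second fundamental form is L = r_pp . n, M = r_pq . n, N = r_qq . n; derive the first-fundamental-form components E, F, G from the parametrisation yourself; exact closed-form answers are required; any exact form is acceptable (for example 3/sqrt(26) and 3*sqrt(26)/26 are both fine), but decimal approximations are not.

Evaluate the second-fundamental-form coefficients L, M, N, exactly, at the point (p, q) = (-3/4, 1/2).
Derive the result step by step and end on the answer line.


f = 37/8, f' = 1/2, f'' = 0, h' = 0, h'' = 0
E = 1/4, F = 0, G = 1369/64; answer radicand W^2 = 1/4
unnormalised second-form numerators: l = 0, m = 0, n = 0; L = l/sqrt(1/4), and similarly M = m/sqrt(W^2), N = n/sqrt(W^2)

Answer: L = 0, M = 0, N = 0


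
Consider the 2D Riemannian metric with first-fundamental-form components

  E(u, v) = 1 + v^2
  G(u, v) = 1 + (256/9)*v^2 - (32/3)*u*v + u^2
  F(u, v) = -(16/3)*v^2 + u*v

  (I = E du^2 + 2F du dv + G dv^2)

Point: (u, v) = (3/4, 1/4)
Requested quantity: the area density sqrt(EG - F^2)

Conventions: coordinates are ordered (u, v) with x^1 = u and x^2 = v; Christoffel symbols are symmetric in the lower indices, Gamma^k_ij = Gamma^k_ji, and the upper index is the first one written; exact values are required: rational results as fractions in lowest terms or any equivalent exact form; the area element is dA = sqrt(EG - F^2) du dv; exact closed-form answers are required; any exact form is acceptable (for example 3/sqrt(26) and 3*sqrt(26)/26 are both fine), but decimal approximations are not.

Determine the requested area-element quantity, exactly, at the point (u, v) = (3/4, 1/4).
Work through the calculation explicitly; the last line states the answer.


E = 17/16, F = -7/48, G = 193/144; EG - F^2 = 101/72

Answer: sqrt(EG - F^2) = sqrt(202)/12


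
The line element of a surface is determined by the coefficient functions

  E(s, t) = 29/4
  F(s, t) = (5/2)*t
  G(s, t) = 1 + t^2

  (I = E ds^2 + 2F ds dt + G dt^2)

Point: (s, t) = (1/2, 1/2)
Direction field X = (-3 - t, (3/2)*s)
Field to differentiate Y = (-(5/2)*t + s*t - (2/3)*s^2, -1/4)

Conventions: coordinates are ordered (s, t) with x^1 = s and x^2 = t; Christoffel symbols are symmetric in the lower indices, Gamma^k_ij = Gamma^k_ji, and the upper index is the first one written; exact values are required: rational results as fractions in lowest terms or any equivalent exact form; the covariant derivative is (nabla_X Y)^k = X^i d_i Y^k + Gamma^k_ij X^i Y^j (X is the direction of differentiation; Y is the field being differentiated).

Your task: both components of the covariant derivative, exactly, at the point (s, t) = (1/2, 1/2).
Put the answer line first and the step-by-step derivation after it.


Answer: (nabla_X Y)^s = -47/48, (nabla_X Y)^t = -1/80

E = 29/4, F = 5/4, G = 5/4 at the point
E_s = 0, E_t = 0, F_s = 0, F_t = 5/2, G_s = 0, G_t = 1
EG - F^2 = 15/2;  g^inv = (2/15) * [[5/4, -5/4], [-5/4, 29/4]]
first-kind symbols [ij,l] = (1/2)(d_i g_jl + d_j g_il - d_l g_ij): [ss,s] = E_s/2 = 0, [ss,t] = F_s - E_t/2 = 0, [st,s] = E_t/2 = 0, [st,t] = G_s/2 = 0, [tt,s] = F_t - G_s/2 = 5/2, [tt,t] = G_t/2 = 1/2
Gamma^s_ij = (G*[ij,s] - F*[ij,t])/(EG - F^2), Gamma^t_ij = (E*[ij,t] - F*[ij,s])/(EG - F^2)
Gamma_sss = 0, Gamma_sst = 0, Gamma_stt = 1/3, Gamma_tss = 0, Gamma_tst = 0, Gamma_ttt = 1/15
X = (-7/2, 3/4), Y = (-7/6, -1/4) at the point
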